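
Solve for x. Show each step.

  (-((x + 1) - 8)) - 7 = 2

Step 1. [(-((x + 1) - 8)) - 7 = 2] add 7: x sits inside (… - 7). So sub: -((x + 1) - 8) = 9.
Step 2. [-((x + 1) - 8) = 9] LHS negated; negate both sides, so neg: (x + 1) - 8 = -9.
Step 3. [(x + 1) - 8 = -9] -8 is outermost — add 8 both sides, so sub: x + 1 = -1.
Step 4. [x + 1 = -1] +1 is outermost — subtract 1 both sides ⇒ sub: x = -2.

Answer: x ∈ {-2}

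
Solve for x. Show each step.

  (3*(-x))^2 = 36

Step 1. [(3*(-x))^2 = 36] LHS squared, RHS 36 ≥ 0: apply √ (±) ⇒ sqrt: 3*(-x) = 6 or -6.
Step 2. [3*(-x) = 6 or -6] leading coefficient 3: divide by 3 ⇒ div: -x = 2 or -2.
Step 3. [-x = 2 or -2] LHS negated; negate both sides. So neg: x = -2 or 2.

Answer: x ∈ {-2, 2}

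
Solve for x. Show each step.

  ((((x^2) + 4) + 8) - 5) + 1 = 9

Step 1. [((((x^2) + 4) + 8) - 5) + 1 = 9] the outer +1 inverts by subtracting 1. So sub: (((x^2) + 4) + 8) - 5 = 8.
Step 2. [(((x^2) + 4) + 8) - 5 = 8] peel the -5: add 5 from each side. So sub: ((x^2) + 4) + 8 = 13.
Step 3. [((x^2) + 4) + 8 = 13] peel the +8: subtract 8 from each side ⇒ sub: (x^2) + 4 = 5.
Step 4. [(x^2) + 4 = 5] the outer +4 inverts by subtracting 4. So sub: x^2 = 1.
Step 5. [x^2 = 1] √ both sides: 1 ≥ 0 gives two branches ⇒ sqrt: x = 1 or -1.

Answer: x ∈ {-1, 1}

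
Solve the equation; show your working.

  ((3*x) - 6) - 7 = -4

Step 1. [((3*x) - 6) - 7 = -4] add 7: x sits inside (… - 7), so sub: (3*x) - 6 = 3.
Step 2. [(3*x) - 6 = 3] the outer -6 inverts by adding 6 ⇒ sub: 3*x = 9.
Step 3. [3*x = 9] leading coefficient 3: divide by 3. So div: x = 3.

Answer: x ∈ {3}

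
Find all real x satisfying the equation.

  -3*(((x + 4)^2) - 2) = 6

Step 1. [-3*(((x + 4)^2) - 2) = 6] -3·(inner) — divide through by -3, so div: ((x + 4)^2) - 2 = -2.
Step 2. [((x + 4)^2) - 2 = -2] -2 is outermost — add 2 both sides. So sub: (x + 4)^2 = 0.
Step 3. [(x + 4)^2 = 0] √ both sides: 0 ≥ 0 gives two branches. So sqrt: x + 4 = 0.
Step 4. [x + 4 = 0] subtract 4: x sits inside (… + 4) ⇒ sub: x = -4.

Answer: x ∈ {-4}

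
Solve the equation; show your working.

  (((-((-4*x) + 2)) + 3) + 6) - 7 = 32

Step 1. [(((-((-4*x) + 2)) + 3) + 6) - 7 = 32] add 7: x sits inside (… - 7), so sub: ((-((-4*x) + 2)) + 3) + 6 = 39.
Step 2. [((-((-4*x) + 2)) + 3) + 6 = 39] the outer +6 inverts by subtracting 6, so sub: (-((-4*x) + 2)) + 3 = 33.
Step 3. [(-((-4*x) + 2)) + 3 = 33] 3 comes off first (subtract 3) ⇒ sub: -((-4*x) + 2) = 30.
Step 4. [-((-4*x) + 2) = 30] leading − — multiply by −1. So neg: (-4*x) + 2 = -30.
Step 5. [(-4*x) + 2 = -30] peel the +2: subtract 2 from each side. So sub: -4*x = -32.
Step 6. [-4*x = -32] -4 out front; divide by -4. So div: x = 8.

Answer: x ∈ {8}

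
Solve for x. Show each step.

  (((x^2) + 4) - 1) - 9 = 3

Step 1. [(((x^2) + 4) - 1) - 9 = 3] the outer -9 inverts by adding 9 ⇒ sub: ((x^2) + 4) - 1 = 12.
Step 2. [((x^2) + 4) - 1 = 12] the outer -1 inverts by adding 1. So sub: (x^2) + 4 = 13.
Step 3. [(x^2) + 4 = 13] the outer +4 inverts by subtracting 4. So sub: x^2 = 9.
Step 4. [x^2 = 9] LHS squared, RHS 9 ≥ 0: apply √ (±) ⇒ sqrt: x = 3 or -3.

Answer: x ∈ {-3, 3}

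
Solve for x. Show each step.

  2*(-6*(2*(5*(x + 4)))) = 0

Step 1. [2*(-6*(2*(5*(x + 4)))) = 0] 2 out front; divide by 2 ⇒ div: -6*(2*(5*(x + 4))) = 0.
Step 2. [-6*(2*(5*(x + 4))) = 0] -6 out front; divide by -6, so div: 2*(5*(x + 4)) = 0.
Step 3. [2*(5*(x + 4)) = 0] leading coefficient 2: divide by 2 ⇒ div: 5*(x + 4) = 0.
Step 4. [5*(x + 4) = 0] LHS = 5·(…); ÷5 both sides. So div: x + 4 = 0.
Step 5. [x + 4 = 0] subtract 4: x sits inside (… + 4) ⇒ sub: x = -4.

Answer: x ∈ {-4}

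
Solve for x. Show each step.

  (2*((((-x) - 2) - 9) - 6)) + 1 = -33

Step 1. [(2*((((-x) - 2) - 9) - 6)) + 1 = -33] 1 comes off first (subtract 1) ⇒ sub: 2*((((-x) - 2) - 9) - 6) = -34.
Step 2. [2*((((-x) - 2) - 9) - 6) = -34] divide by the outer 2, so div: (((-x) - 2) - 9) - 6 = -17.
Step 3. [(((-x) - 2) - 9) - 6 = -17] -6 is outermost — add 6 both sides ⇒ sub: ((-x) - 2) - 9 = -11.
Step 4. [((-x) - 2) - 9 = -11] -9 is outermost — add 9 both sides, so sub: (-x) - 2 = -2.
Step 5. [(-x) - 2 = -2] 2 comes off first (add 2) ⇒ sub: -x = 0.
Step 6. [-x = 0] leading − — multiply by −1, so neg: x = 0.

Answer: x ∈ {0}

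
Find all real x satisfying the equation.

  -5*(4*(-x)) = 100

Step 1. [-5*(4*(-x)) = 100] -5 out front; divide by -5 ⇒ div: 4*(-x) = -20.
Step 2. [4*(-x) = -20] 4·(inner) — divide through by 4. So div: -x = -5.
Step 3. [-x = -5] LHS negated; negate both sides, so neg: x = 5.

Answer: x ∈ {5}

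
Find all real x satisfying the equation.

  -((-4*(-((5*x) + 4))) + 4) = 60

Step 1. [-((-4*(-((5*x) + 4))) + 4) = 60] leading − — multiply by −1, so neg: (-4*(-((5*x) + 4))) + 4 = -60.
Step 2. [(-4*(-((5*x) + 4))) + 4 = -60] -4 divides every term; factor it out, so factor: (-((5*x) + 4)) - 1 = 15.
Step 3. [(-((5*x) + 4)) - 1 = 15] peel the -1: add 1 from each side ⇒ sub: -((5*x) + 4) = 16.
Step 4. [-((5*x) + 4) = 16] leading − — multiply by −1 ⇒ neg: (5*x) + 4 = -16.
Step 5. [(5*x) + 4 = -16] subtract 4: x sits inside (… + 4). So sub: 5*x = -20.
Step 6. [5*x = -20] divide by the outer 5 ⇒ div: x = -4.

Answer: x ∈ {-4}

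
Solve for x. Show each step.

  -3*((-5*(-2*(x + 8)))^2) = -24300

Step 1. [-3*((-5*(-2*(x + 8)))^2) = -24300] divide by the outer -3. So div: (-5*(-2*(x + 8)))^2 = 8100.
Step 2. [(-5*(-2*(x + 8)))^2 = 8100] 8100 ≥ 0, LHS is (·)² — take ±√, so sqrt: -5*(-2*(x + 8)) = 90 or -90.
Step 3. [-5*(-2*(x + 8)) = 90 or -90] LHS = -5·(…); ÷-5 both sides, so div: -2*(x + 8) = -18 or 18.
Step 4. [-2*(x + 8) = -18 or 18] -2·(inner) — divide through by -2, so div: x + 8 = 9 or -9.
Step 5. [x + 8 = 9 or -9] +8 is outermost — subtract 8 both sides. So sub: x = 1 or -17.

Answer: x ∈ {-17, 1}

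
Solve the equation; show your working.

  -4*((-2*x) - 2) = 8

Step 1. [-4*((-2*x) - 2) = 8] leading coefficient -4: divide by -4. So div: (-2*x) - 2 = -2.
Step 2. [(-2*x) - 2 = -2] -2 divides every term; factor it out, so factor: x + 1 = 1.
Step 3. [x + 1 = 1] 1 comes off first (subtract 1), so sub: x = 0.

Answer: x ∈ {0}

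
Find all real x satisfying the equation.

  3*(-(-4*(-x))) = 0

Step 1. [3*(-(-4*(-x))) = 0] divide by the outer 3. So div: -(-4*(-x)) = 0.
Step 2. [-(-4*(-x)) = 0] leading − — multiply by −1, so neg: -4*(-x) = 0.
Step 3. [-4*(-x) = 0] -4·(inner) — divide through by -4. So div: -x = 0.
Step 4. [-x = 0] leading − — multiply by −1, so neg: x = 0.

Answer: x ∈ {0}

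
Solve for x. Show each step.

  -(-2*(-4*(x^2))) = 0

Step 1. [-(-2*(-4*(x^2))) = 0] LHS negated; negate both sides. So neg: -2*(-4*(x^2)) = 0.
Step 2. [-2*(-4*(x^2)) = 0] leading coefficient -2: divide by -2, so div: -4*(x^2) = 0.
Step 3. [-4*(x^2) = 0] divide by the outer -4 ⇒ div: x^2 = 0.
Step 4. [x^2 = 0] LHS squared, RHS 0 ≥ 0: apply √ (±) ⇒ sqrt: x = 0.

Answer: x ∈ {0}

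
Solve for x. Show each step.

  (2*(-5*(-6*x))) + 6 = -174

Step 1. [(2*(-5*(-6*x))) + 6 = -174] 2 | LHS and 2 | -174: pull 2 out ⇒ factor: (-5*(-6*x)) + 3 = -87.
Step 2. [(-5*(-6*x)) + 3 = -87] peel the +3: subtract 3 from each side. So sub: -5*(-6*x) = -90.
Step 3. [-5*(-6*x) = -90] LHS = -5·(…); ÷-5 both sides ⇒ div: -6*x = 18.
Step 4. [-6*x = 18] leading coefficient -6: divide by -6. So div: x = -3.

Answer: x ∈ {-3}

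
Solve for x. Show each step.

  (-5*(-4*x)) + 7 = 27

Step 1. [(-5*(-4*x)) + 7 = 27] +7 is outermost — subtract 7 both sides ⇒ sub: -5*(-4*x) = 20.
Step 2. [-5*(-4*x) = 20] -5 out front; divide by -5. So div: -4*x = -4.
Step 3. [-4*x = -4] LHS = -4·(…); ÷-4 both sides ⇒ div: x = 1.

Answer: x ∈ {1}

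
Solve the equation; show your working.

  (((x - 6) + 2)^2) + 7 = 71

Step 1. [(((x - 6) + 2)^2) + 7 = 71] subtract 7: x sits inside (… + 7) ⇒ sub: ((x - 6) + 2)^2 = 64.
Step 2. [((x - 6) + 2)^2 = 64] LHS squared, RHS 64 ≥ 0: apply √ (±), so sqrt: (x - 6) + 2 = 8 or -8.
Step 3. [(x - 6) + 2 = 8 or -8] +2 is outermost — subtract 2 both sides. So sub: x - 6 = 6 or -10.
Step 4. [x - 6 = 6 or -10] peel the -6: add 6 from each side, so sub: x = 12 or -4.

Answer: x ∈ {-4, 12}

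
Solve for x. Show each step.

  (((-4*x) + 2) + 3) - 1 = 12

Step 1. [(((-4*x) + 2) + 3) - 1 = 12] add 1: x sits inside (… - 1). So sub: ((-4*x) + 2) + 3 = 13.
Step 2. [((-4*x) + 2) + 3 = 13] 3 comes off first (subtract 3). So sub: (-4*x) + 2 = 10.
Step 3. [(-4*x) + 2 = 10] subtract 2: x sits inside (… + 2). So sub: -4*x = 8.
Step 4. [-4*x = 8] -4 out front; divide by -4, so div: x = -2.

Answer: x ∈ {-2}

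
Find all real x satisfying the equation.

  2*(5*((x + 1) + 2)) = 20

Step 1. [2*(5*((x + 1) + 2)) = 20] 2·(inner) — divide through by 2 ⇒ div: 5*((x + 1) + 2) = 10.
Step 2. [5*((x + 1) + 2) = 10] 5 out front; divide by 5 ⇒ div: (x + 1) + 2 = 2.
Step 3. [(x + 1) + 2 = 2] +2 is outermost — subtract 2 both sides ⇒ sub: x + 1 = 0.
Step 4. [x + 1 = 0] peel the +1: subtract 1 from each side. So sub: x = -1.

Answer: x ∈ {-1}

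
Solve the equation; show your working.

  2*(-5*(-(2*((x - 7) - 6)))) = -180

Step 1. [2*(-5*(-(2*((x - 7) - 6)))) = -180] leading coefficient 2: divide by 2, so div: -5*(-(2*((x - 7) - 6))) = -90.
Step 2. [-5*(-(2*((x - 7) - 6))) = -90] -5 out front; divide by -5, so div: -(2*((x - 7) - 6)) = 18.
Step 3. [-(2*((x - 7) - 6)) = 18] LHS negated; negate both sides ⇒ neg: 2*((x - 7) - 6) = -18.
Step 4. [2*((x - 7) - 6) = -18] leading coefficient 2: divide by 2, so div: (x - 7) - 6 = -9.
Step 5. [(x - 7) - 6 = -9] add 6: x sits inside (… - 6) ⇒ sub: x - 7 = -3.
Step 6. [x - 7 = -3] peel the -7: add 7 from each side, so sub: x = 4.

Answer: x ∈ {4}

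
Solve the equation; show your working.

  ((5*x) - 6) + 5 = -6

Step 1. [((5*x) - 6) + 5 = -6] subtract 5: x sits inside (… + 5), so sub: (5*x) - 6 = -11.
Step 2. [(5*x) - 6 = -11] add 6: x sits inside (… - 6), so sub: 5*x = -5.
Step 3. [5*x = -5] 5 out front; divide by 5 ⇒ div: x = -1.

Answer: x ∈ {-1}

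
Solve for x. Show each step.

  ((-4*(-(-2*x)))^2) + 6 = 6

Step 1. [((-4*(-(-2*x)))^2) + 6 = 6] subtract 6: x sits inside (… + 6). So sub: (-4*(-(-2*x)))^2 = 0.
Step 2. [(-4*(-(-2*x)))^2 = 0] 0 ≥ 0, LHS is (·)² — take ±√, so sqrt: -4*(-(-2*x)) = 0.
Step 3. [-4*(-(-2*x)) = 0] leading coefficient -4: divide by -4 ⇒ div: -(-2*x) = 0.
Step 4. [-(-2*x) = 0] flip signs both sides, so neg: -2*x = 0.
Step 5. [-2*x = 0] -2 out front; divide by -2 ⇒ div: x = 0.

Answer: x ∈ {0}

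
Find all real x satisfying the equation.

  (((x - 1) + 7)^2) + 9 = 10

Step 1. [(((x - 1) + 7)^2) + 9 = 10] 9 comes off first (subtract 9), so sub: ((x - 1) + 7)^2 = 1.
Step 2. [((x - 1) + 7)^2 = 1] LHS squared, RHS 1 ≥ 0: apply √ (±), so sqrt: (x - 1) + 7 = 1 or -1.
Step 3. [(x - 1) + 7 = 1 or -1] the outer +7 inverts by subtracting 7. So sub: x - 1 = -6 or -8.
Step 4. [x - 1 = -6 or -8] -1 is outermost — add 1 both sides, so sub: x = -5 or -7.

Answer: x ∈ {-7, -5}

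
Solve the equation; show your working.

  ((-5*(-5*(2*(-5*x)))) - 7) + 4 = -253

Step 1. [((-5*(-5*(2*(-5*x)))) - 7) + 4 = -253] +4 is outermost — subtract 4 both sides ⇒ sub: (-5*(-5*(2*(-5*x)))) - 7 = -257.
Step 2. [(-5*(-5*(2*(-5*x)))) - 7 = -257] -7 is outermost — add 7 both sides ⇒ sub: -5*(-5*(2*(-5*x))) = -250.
Step 3. [-5*(-5*(2*(-5*x))) = -250] LHS = -5·(…); ÷-5 both sides ⇒ div: -5*(2*(-5*x)) = 50.
Step 4. [-5*(2*(-5*x)) = 50] divide by the outer -5, so div: 2*(-5*x) = -10.
Step 5. [2*(-5*x) = -10] LHS = 2·(…); ÷2 both sides. So div: -5*x = -5.
Step 6. [-5*x = -5] -5·(inner) — divide through by -5 ⇒ div: x = 1.

Answer: x ∈ {1}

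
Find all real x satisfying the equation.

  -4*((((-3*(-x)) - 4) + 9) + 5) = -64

Step 1. [-4*((((-3*(-x)) - 4) + 9) + 5) = -64] LHS = -4·(…); ÷-4 both sides ⇒ div: (((-3*(-x)) - 4) + 9) + 5 = 16.
Step 2. [(((-3*(-x)) - 4) + 9) + 5 = 16] subtract 5: x sits inside (… + 5), so sub: ((-3*(-x)) - 4) + 9 = 11.
Step 3. [((-3*(-x)) - 4) + 9 = 11] the outer +9 inverts by subtracting 9. So sub: (-3*(-x)) - 4 = 2.
Step 4. [(-3*(-x)) - 4 = 2] -4 is outermost — add 4 both sides. So sub: -3*(-x) = 6.
Step 5. [-3*(-x) = 6] -3 out front; divide by -3, so div: -x = -2.
Step 6. [-x = -2] flip signs both sides, so neg: x = 2.

Answer: x ∈ {2}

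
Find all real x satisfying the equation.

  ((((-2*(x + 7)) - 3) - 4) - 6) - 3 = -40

Step 1. [((((-2*(x + 7)) - 3) - 4) - 6) - 3 = -40] -3 is outermost — add 3 both sides. So sub: (((-2*(x + 7)) - 3) - 4) - 6 = -37.
Step 2. [(((-2*(x + 7)) - 3) - 4) - 6 = -37] -6 is outermost — add 6 both sides, so sub: ((-2*(x + 7)) - 3) - 4 = -31.
Step 3. [((-2*(x + 7)) - 3) - 4 = -31] add 4: x sits inside (… - 4). So sub: (-2*(x + 7)) - 3 = -27.
Step 4. [(-2*(x + 7)) - 3 = -27] peel the -3: add 3 from each side ⇒ sub: -2*(x + 7) = -24.
Step 5. [-2*(x + 7) = -24] LHS = -2·(…); ÷-2 both sides. So div: x + 7 = 12.
Step 6. [x + 7 = 12] subtract 7: x sits inside (… + 7). So sub: x = 5.

Answer: x ∈ {5}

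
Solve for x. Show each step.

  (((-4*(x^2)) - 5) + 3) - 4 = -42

Step 1. [(((-4*(x^2)) - 5) + 3) - 4 = -42] -4 is outermost — add 4 both sides, so sub: ((-4*(x^2)) - 5) + 3 = -38.
Step 2. [((-4*(x^2)) - 5) + 3 = -38] subtract 3: x sits inside (… + 3) ⇒ sub: (-4*(x^2)) - 5 = -41.
Step 3. [(-4*(x^2)) - 5 = -41] the outer -5 inverts by adding 5. So sub: -4*(x^2) = -36.
Step 4. [-4*(x^2) = -36] -4 out front; divide by -4 ⇒ div: x^2 = 9.
Step 5. [x^2 = 9] LHS squared, RHS 9 ≥ 0: apply √ (±). So sqrt: x = 3 or -3.

Answer: x ∈ {-3, 3}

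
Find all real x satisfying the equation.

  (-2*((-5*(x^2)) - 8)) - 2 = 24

Step 1. [(-2*((-5*(x^2)) - 8)) - 2 = 24] the outer -2 inverts by adding 2. So sub: -2*((-5*(x^2)) - 8) = 26.
Step 2. [-2*((-5*(x^2)) - 8) = 26] -2·(inner) — divide through by -2. So div: (-5*(x^2)) - 8 = -13.
Step 3. [(-5*(x^2)) - 8 = -13] peel the -8: add 8 from each side. So sub: -5*(x^2) = -5.
Step 4. [-5*(x^2) = -5] divide by the outer -5, so div: x^2 = 1.
Step 5. [x^2 = 1] √ both sides: 1 ≥ 0 gives two branches. So sqrt: x = 1 or -1.

Answer: x ∈ {-1, 1}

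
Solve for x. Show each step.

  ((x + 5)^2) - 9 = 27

Step 1. [((x + 5)^2) - 9 = 27] add 9: x sits inside (… - 9). So sub: (x + 5)^2 = 36.
Step 2. [(x + 5)^2 = 36] LHS squared, RHS 36 ≥ 0: apply √ (±). So sqrt: x + 5 = 6 or -6.
Step 3. [x + 5 = 6 or -6] +5 is outermost — subtract 5 both sides, so sub: x = 1 or -11.

Answer: x ∈ {-11, 1}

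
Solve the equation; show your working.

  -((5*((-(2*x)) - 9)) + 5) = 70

Step 1. [-((5*((-(2*x)) - 9)) + 5) = 70] leading − — multiply by −1, so neg: (5*((-(2*x)) - 9)) + 5 = -70.
Step 2. [(5*((-(2*x)) - 9)) + 5 = -70] the outer +5 inverts by subtracting 5, so sub: 5*((-(2*x)) - 9) = -75.
Step 3. [5*((-(2*x)) - 9) = -75] divide by the outer 5 ⇒ div: (-(2*x)) - 9 = -15.
Step 4. [(-(2*x)) - 9 = -15] -9 is outermost — add 9 both sides, so sub: -(2*x) = -6.
Step 5. [-(2*x) = -6] leading − — multiply by −1. So neg: 2*x = 6.
Step 6. [2*x = 6] 2 out front; divide by 2, so div: x = 3.

Answer: x ∈ {3}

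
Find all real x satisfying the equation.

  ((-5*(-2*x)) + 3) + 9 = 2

Step 1. [((-5*(-2*x)) + 3) + 9 = 2] +9 is outermost — subtract 9 both sides ⇒ sub: (-5*(-2*x)) + 3 = -7.
Step 2. [(-5*(-2*x)) + 3 = -7] +3 is outermost — subtract 3 both sides. So sub: -5*(-2*x) = -10.
Step 3. [-5*(-2*x) = -10] leading coefficient -5: divide by -5. So div: -2*x = 2.
Step 4. [-2*x = 2] -2·(inner) — divide through by -2. So div: x = -1.

Answer: x ∈ {-1}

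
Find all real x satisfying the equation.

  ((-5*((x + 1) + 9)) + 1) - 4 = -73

Step 1. [((-5*((x + 1) + 9)) + 1) - 4 = -73] 4 comes off first (add 4) ⇒ sub: (-5*((x + 1) + 9)) + 1 = -69.
Step 2. [(-5*((x + 1) + 9)) + 1 = -69] +1 is outermost — subtract 1 both sides ⇒ sub: -5*((x + 1) + 9) = -70.
Step 3. [-5*((x + 1) + 9) = -70] LHS = -5·(…); ÷-5 both sides. So div: (x + 1) + 9 = 14.
Step 4. [(x + 1) + 9 = 14] +9 is outermost — subtract 9 both sides, so sub: x + 1 = 5.
Step 5. [x + 1 = 5] +1 is outermost — subtract 1 both sides ⇒ sub: x = 4.

Answer: x ∈ {4}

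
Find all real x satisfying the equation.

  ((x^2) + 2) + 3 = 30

Step 1. [((x^2) + 2) + 3 = 30] 3 comes off first (subtract 3). So sub: (x^2) + 2 = 27.
Step 2. [(x^2) + 2 = 27] the outer +2 inverts by subtracting 2, so sub: x^2 = 25.
Step 3. [x^2 = 25] √ both sides: 25 ≥ 0 gives two branches. So sqrt: x = 5 or -5.

Answer: x ∈ {-5, 5}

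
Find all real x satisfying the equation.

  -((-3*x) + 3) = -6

Step 1. [-((-3*x) + 3) = -6] flip signs both sides ⇒ neg: (-3*x) + 3 = 6.
Step 2. [(-3*x) + 3 = 6] 3 comes off first (subtract 3) ⇒ sub: -3*x = 3.
Step 3. [-3*x = 3] -3 out front; divide by -3. So div: x = -1.

Answer: x ∈ {-1}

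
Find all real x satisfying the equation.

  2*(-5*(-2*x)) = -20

Step 1. [2*(-5*(-2*x)) = -20] LHS = 2·(…); ÷2 both sides. So div: -5*(-2*x) = -10.
Step 2. [-5*(-2*x) = -10] leading coefficient -5: divide by -5. So div: -2*x = 2.
Step 3. [-2*x = 2] -2·(inner) — divide through by -2. So div: x = -1.

Answer: x ∈ {-1}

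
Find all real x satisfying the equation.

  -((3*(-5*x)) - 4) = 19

Step 1. [-((3*(-5*x)) - 4) = 19] LHS negated; negate both sides ⇒ neg: (3*(-5*x)) - 4 = -19.
Step 2. [(3*(-5*x)) - 4 = -19] -4 is outermost — add 4 both sides ⇒ sub: 3*(-5*x) = -15.
Step 3. [3*(-5*x) = -15] divide by the outer 3, so div: -5*x = -5.
Step 4. [-5*x = -5] -5·(inner) — divide through by -5. So div: x = 1.

Answer: x ∈ {1}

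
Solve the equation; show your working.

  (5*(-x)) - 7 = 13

Step 1. [(5*(-x)) - 7 = 13] -7 is outermost — add 7 both sides. So sub: 5*(-x) = 20.
Step 2. [5*(-x) = 20] 5 out front; divide by 5 ⇒ div: -x = 4.
Step 3. [-x = 4] leading − — multiply by −1 ⇒ neg: x = -4.

Answer: x ∈ {-4}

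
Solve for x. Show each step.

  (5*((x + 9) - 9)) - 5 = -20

Step 1. [(5*((x + 9) - 9)) - 5 = -20] 5 divides every term; factor it out ⇒ factor: ((x + 9) - 9) - 1 = -4.
Step 2. [((x + 9) - 9) - 1 = -4] add 1: x sits inside (… - 1) ⇒ sub: (x + 9) - 9 = -3.
Step 3. [(x + 9) - 9 = -3] add 9: x sits inside (… - 9) ⇒ sub: x + 9 = 6.
Step 4. [x + 9 = 6] the outer +9 inverts by subtracting 9, so sub: x = -3.

Answer: x ∈ {-3}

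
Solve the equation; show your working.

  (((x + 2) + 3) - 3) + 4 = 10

Step 1. [(((x + 2) + 3) - 3) + 4 = 10] 4 comes off first (subtract 4), so sub: ((x + 2) + 3) - 3 = 6.
Step 2. [((x + 2) + 3) - 3 = 6] the outer -3 inverts by adding 3. So sub: (x + 2) + 3 = 9.
Step 3. [(x + 2) + 3 = 9] 3 comes off first (subtract 3). So sub: x + 2 = 6.
Step 4. [x + 2 = 6] 2 comes off first (subtract 2). So sub: x = 4.

Answer: x ∈ {4}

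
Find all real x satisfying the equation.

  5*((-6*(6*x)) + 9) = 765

Step 1. [5*((-6*(6*x)) + 9) = 765] 5 out front; divide by 5 ⇒ div: (-6*(6*x)) + 9 = 153.
Step 2. [(-6*(6*x)) + 9 = 153] subtract 9: x sits inside (… + 9), so sub: -6*(6*x) = 144.
Step 3. [-6*(6*x) = 144] divide by the outer -6, so div: 6*x = -24.
Step 4. [6*x = -24] divide by the outer 6. So div: x = -4.

Answer: x ∈ {-4}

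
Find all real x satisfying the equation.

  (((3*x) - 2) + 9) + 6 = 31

Step 1. [(((3*x) - 2) + 9) + 6 = 31] subtract 6: x sits inside (… + 6). So sub: ((3*x) - 2) + 9 = 25.
Step 2. [((3*x) - 2) + 9 = 25] +9 is outermost — subtract 9 both sides. So sub: (3*x) - 2 = 16.
Step 3. [(3*x) - 2 = 16] 2 comes off first (add 2), so sub: 3*x = 18.
Step 4. [3*x = 18] LHS = 3·(…); ÷3 both sides ⇒ div: x = 6.

Answer: x ∈ {6}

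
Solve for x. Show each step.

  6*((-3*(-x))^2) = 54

Step 1. [6*((-3*(-x))^2) = 54] leading coefficient 6: divide by 6. So div: (-3*(-x))^2 = 9.
Step 2. [(-3*(-x))^2 = 9] √ both sides: 9 ≥ 0 gives two branches ⇒ sqrt: -3*(-x) = 3 or -3.
Step 3. [-3*(-x) = 3 or -3] LHS = -3·(…); ÷-3 both sides, so div: -x = -1 or 1.
Step 4. [-x = -1 or 1] flip signs both sides, so neg: x = 1 or -1.

Answer: x ∈ {-1, 1}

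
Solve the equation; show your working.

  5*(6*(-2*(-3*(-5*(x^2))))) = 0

Step 1. [5*(6*(-2*(-3*(-5*(x^2))))) = 0] divide by the outer 5, so div: 6*(-2*(-3*(-5*(x^2)))) = 0.
Step 2. [6*(-2*(-3*(-5*(x^2)))) = 0] 6·(inner) — divide through by 6 ⇒ div: -2*(-3*(-5*(x^2))) = 0.
Step 3. [-2*(-3*(-5*(x^2))) = 0] -2·(inner) — divide through by -2, so div: -3*(-5*(x^2)) = 0.
Step 4. [-3*(-5*(x^2)) = 0] -3 out front; divide by -3 ⇒ div: -5*(x^2) = 0.
Step 5. [-5*(x^2) = 0] LHS = -5·(…); ÷-5 both sides. So div: x^2 = 0.
Step 6. [x^2 = 0] LHS squared, RHS 0 ≥ 0: apply √ (±) ⇒ sqrt: x = 0.

Answer: x ∈ {0}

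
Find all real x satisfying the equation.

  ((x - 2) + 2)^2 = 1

Step 1. [((x - 2) + 2)^2 = 1] LHS squared, RHS 1 ≥ 0: apply √ (±) ⇒ sqrt: (x - 2) + 2 = 1 or -1.
Step 2. [(x - 2) + 2 = 1 or -1] 2 comes off first (subtract 2). So sub: x - 2 = -1 or -3.
Step 3. [x - 2 = -1 or -3] peel the -2: add 2 from each side, so sub: x = 1 or -1.

Answer: x ∈ {-1, 1}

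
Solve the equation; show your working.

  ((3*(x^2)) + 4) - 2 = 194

Step 1. [((3*(x^2)) + 4) - 2 = 194] the outer -2 inverts by adding 2, so sub: (3*(x^2)) + 4 = 196.
Step 2. [(3*(x^2)) + 4 = 196] 4 comes off first (subtract 4) ⇒ sub: 3*(x^2) = 192.
Step 3. [3*(x^2) = 192] LHS = 3·(…); ÷3 both sides, so div: x^2 = 64.
Step 4. [x^2 = 64] 64 ≥ 0, LHS is (·)² — take ±√. So sqrt: x = 8 or -8.

Answer: x ∈ {-8, 8}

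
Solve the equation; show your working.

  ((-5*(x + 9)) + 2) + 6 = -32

Step 1. [((-5*(x + 9)) + 2) + 6 = -32] +6 is outermost — subtract 6 both sides ⇒ sub: (-5*(x + 9)) + 2 = -38.
Step 2. [(-5*(x + 9)) + 2 = -38] +2 is outermost — subtract 2 both sides, so sub: -5*(x + 9) = -40.
Step 3. [-5*(x + 9) = -40] leading coefficient -5: divide by -5, so div: x + 9 = 8.
Step 4. [x + 9 = 8] the outer +9 inverts by subtracting 9. So sub: x = -1.

Answer: x ∈ {-1}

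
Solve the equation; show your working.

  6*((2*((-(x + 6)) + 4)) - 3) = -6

Step 1. [6*((2*((-(x + 6)) + 4)) - 3) = -6] 6·(inner) — divide through by 6. So div: (2*((-(x + 6)) + 4)) - 3 = -1.
Step 2. [(2*((-(x + 6)) + 4)) - 3 = -1] 3 comes off first (add 3) ⇒ sub: 2*((-(x + 6)) + 4) = 2.
Step 3. [2*((-(x + 6)) + 4) = 2] leading coefficient 2: divide by 2 ⇒ div: (-(x + 6)) + 4 = 1.
Step 4. [(-(x + 6)) + 4 = 1] subtract 4: x sits inside (… + 4), so sub: -(x + 6) = -3.
Step 5. [-(x + 6) = -3] leading − — multiply by −1. So neg: x + 6 = 3.
Step 6. [x + 6 = 3] 6 comes off first (subtract 6), so sub: x = -3.

Answer: x ∈ {-3}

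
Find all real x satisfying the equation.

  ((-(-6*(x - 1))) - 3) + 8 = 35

Step 1. [((-(-6*(x - 1))) - 3) + 8 = 35] subtract 8: x sits inside (… + 8) ⇒ sub: (-(-6*(x - 1))) - 3 = 27.
Step 2. [(-(-6*(x - 1))) - 3 = 27] peel the -3: add 3 from each side, so sub: -(-6*(x - 1)) = 30.
Step 3. [-(-6*(x - 1)) = 30] LHS negated; negate both sides. So neg: -6*(x - 1) = -30.
Step 4. [-6*(x - 1) = -30] LHS = -6·(…); ÷-6 both sides ⇒ div: x - 1 = 5.
Step 5. [x - 1 = 5] peel the -1: add 1 from each side. So sub: x = 6.

Answer: x ∈ {6}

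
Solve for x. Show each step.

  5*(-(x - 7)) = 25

Step 1. [5*(-(x - 7)) = 25] LHS = 5·(…); ÷5 both sides, so div: -(x - 7) = 5.
Step 2. [-(x - 7) = 5] LHS negated; negate both sides ⇒ neg: x - 7 = -5.
Step 3. [x - 7 = -5] add 7: x sits inside (… - 7). So sub: x = 2.

Answer: x ∈ {2}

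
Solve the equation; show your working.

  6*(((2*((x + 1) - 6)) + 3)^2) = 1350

Step 1. [6*(((2*((x + 1) - 6)) + 3)^2) = 1350] leading coefficient 6: divide by 6 ⇒ div: ((2*((x + 1) - 6)) + 3)^2 = 225.
Step 2. [((2*((x + 1) - 6)) + 3)^2 = 225] √ both sides: 225 ≥ 0 gives two branches ⇒ sqrt: (2*((x + 1) - 6)) + 3 = 15 or -15.
Step 3. [(2*((x + 1) - 6)) + 3 = 15 or -15] subtract 3: x sits inside (… + 3). So sub: 2*((x + 1) - 6) = 12 or -18.
Step 4. [2*((x + 1) - 6) = 12 or -18] 2 out front; divide by 2 ⇒ div: (x + 1) - 6 = 6 or -9.
Step 5. [(x + 1) - 6 = 6 or -9] -6 is outermost — add 6 both sides ⇒ sub: x + 1 = 12 or -3.
Step 6. [x + 1 = 12 or -3] 1 comes off first (subtract 1) ⇒ sub: x = 11 or -4.

Answer: x ∈ {-4, 11}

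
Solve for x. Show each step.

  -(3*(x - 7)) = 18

Step 1. [-(3*(x - 7)) = 18] flip signs both sides, so neg: 3*(x - 7) = -18.
Step 2. [3*(x - 7) = -18] 3·(inner) — divide through by 3. So div: x - 7 = -6.
Step 3. [x - 7 = -6] add 7: x sits inside (… - 7) ⇒ sub: x = 1.

Answer: x ∈ {1}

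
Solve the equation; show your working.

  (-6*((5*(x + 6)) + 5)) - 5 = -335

Step 1. [(-6*((5*(x + 6)) + 5)) - 5 = -335] the outer -5 inverts by adding 5, so sub: -6*((5*(x + 6)) + 5) = -330.
Step 2. [-6*((5*(x + 6)) + 5) = -330] -6·(inner) — divide through by -6 ⇒ div: (5*(x + 6)) + 5 = 55.
Step 3. [(5*(x + 6)) + 5 = 55] subtract 5: x sits inside (… + 5), so sub: 5*(x + 6) = 50.
Step 4. [5*(x + 6) = 50] 5 out front; divide by 5. So div: x + 6 = 10.
Step 5. [x + 6 = 10] 6 comes off first (subtract 6). So sub: x = 4.

Answer: x ∈ {4}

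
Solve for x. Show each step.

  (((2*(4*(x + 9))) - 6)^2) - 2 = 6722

Step 1. [(((2*(4*(x + 9))) - 6)^2) - 2 = 6722] 2 comes off first (add 2), so sub: ((2*(4*(x + 9))) - 6)^2 = 6724.
Step 2. [((2*(4*(x + 9))) - 6)^2 = 6724] √ both sides: 6724 ≥ 0 gives two branches. So sqrt: (2*(4*(x + 9))) - 6 = 82 or -82.
Step 3. [(2*(4*(x + 9))) - 6 = 82 or -82] add 6: x sits inside (… - 6) ⇒ sub: 2*(4*(x + 9)) = 88 or -76.
Step 4. [2*(4*(x + 9)) = 88 or -76] LHS = 2·(…); ÷2 both sides, so div: 4*(x + 9) = 44 or -38.
Step 5. [4*(x + 9) = 44 or -38] 4·(inner) — divide through by 4. So div: x + 9 = 11 or -19/2.
Step 6. [x + 9 = 11 or -19/2] peel the +9: subtract 9 from each side ⇒ sub: x = 2 or -37/2.

Answer: x ∈ {-37/2, 2}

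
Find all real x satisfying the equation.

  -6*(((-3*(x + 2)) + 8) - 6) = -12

Step 1. [-6*(((-3*(x + 2)) + 8) - 6) = -12] divide by the outer -6. So div: ((-3*(x + 2)) + 8) - 6 = 2.
Step 2. [((-3*(x + 2)) + 8) - 6 = 2] -6 is outermost — add 6 both sides ⇒ sub: (-3*(x + 2)) + 8 = 8.
Step 3. [(-3*(x + 2)) + 8 = 8] 8 comes off first (subtract 8) ⇒ sub: -3*(x + 2) = 0.
Step 4. [-3*(x + 2) = 0] LHS = -3·(…); ÷-3 both sides. So div: x + 2 = 0.
Step 5. [x + 2 = 0] 2 comes off first (subtract 2), so sub: x = -2.

Answer: x ∈ {-2}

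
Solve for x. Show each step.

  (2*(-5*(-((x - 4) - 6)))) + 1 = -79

Step 1. [(2*(-5*(-((x - 4) - 6)))) + 1 = -79] 1 comes off first (subtract 1). So sub: 2*(-5*(-((x - 4) - 6))) = -80.
Step 2. [2*(-5*(-((x - 4) - 6))) = -80] LHS = 2·(…); ÷2 both sides, so div: -5*(-((x - 4) - 6)) = -40.
Step 3. [-5*(-((x - 4) - 6)) = -40] leading coefficient -5: divide by -5. So div: -((x - 4) - 6) = 8.
Step 4. [-((x - 4) - 6) = 8] LHS negated; negate both sides ⇒ neg: (x - 4) - 6 = -8.
Step 5. [(x - 4) - 6 = -8] peel the -6: add 6 from each side. So sub: x - 4 = -2.
Step 6. [x - 4 = -2] peel the -4: add 4 from each side, so sub: x = 2.

Answer: x ∈ {2}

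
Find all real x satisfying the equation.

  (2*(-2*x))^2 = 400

Step 1. [(2*(-2*x))^2 = 400] √ both sides: 400 ≥ 0 gives two branches, so sqrt: 2*(-2*x) = 20 or -20.
Step 2. [2*(-2*x) = 20 or -20] 2·(inner) — divide through by 2, so div: -2*x = 10 or -10.
Step 3. [-2*x = 10 or -10] divide by the outer -2, so div: x = -5 or 5.

Answer: x ∈ {-5, 5}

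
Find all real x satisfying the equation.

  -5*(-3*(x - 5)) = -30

Step 1. [-5*(-3*(x - 5)) = -30] -5 out front; divide by -5. So div: -3*(x - 5) = 6.
Step 2. [-3*(x - 5) = 6] divide by the outer -3, so div: x - 5 = -2.
Step 3. [x - 5 = -2] 5 comes off first (add 5) ⇒ sub: x = 3.

Answer: x ∈ {3}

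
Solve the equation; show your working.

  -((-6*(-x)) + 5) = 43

Step 1. [-((-6*(-x)) + 5) = 43] LHS negated; negate both sides ⇒ neg: (-6*(-x)) + 5 = -43.
Step 2. [(-6*(-x)) + 5 = -43] +5 is outermost — subtract 5 both sides, so sub: -6*(-x) = -48.
Step 3. [-6*(-x) = -48] -6·(inner) — divide through by -6. So div: -x = 8.
Step 4. [-x = 8] leading − — multiply by −1. So neg: x = -8.

Answer: x ∈ {-8}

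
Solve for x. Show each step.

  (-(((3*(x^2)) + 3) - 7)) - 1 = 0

Step 1. [(-(((3*(x^2)) + 3) - 7)) - 1 = 0] -1 is outermost — add 1 both sides ⇒ sub: -(((3*(x^2)) + 3) - 7) = 1.
Step 2. [-(((3*(x^2)) + 3) - 7) = 1] flip signs both sides. So neg: ((3*(x^2)) + 3) - 7 = -1.
Step 3. [((3*(x^2)) + 3) - 7 = -1] -7 is outermost — add 7 both sides ⇒ sub: (3*(x^2)) + 3 = 6.
Step 4. [(3*(x^2)) + 3 = 6] 3 | LHS and 3 | 6: pull 3 out, so factor: (x^2) + 1 = 2.
Step 5. [(x^2) + 1 = 2] +1 is outermost — subtract 1 both sides. So sub: x^2 = 1.
Step 6. [x^2 = 1] √ both sides: 1 ≥ 0 gives two branches ⇒ sqrt: x = 1 or -1.

Answer: x ∈ {-1, 1}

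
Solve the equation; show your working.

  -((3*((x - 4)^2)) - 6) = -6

Step 1. [-((3*((x - 4)^2)) - 6) = -6] LHS negated; negate both sides ⇒ neg: (3*((x - 4)^2)) - 6 = 6.
Step 2. [(3*((x - 4)^2)) - 6 = 6] 3 divides every term; factor it out, so factor: ((x - 4)^2) - 2 = 2.
Step 3. [((x - 4)^2) - 2 = 2] the outer -2 inverts by adding 2. So sub: (x - 4)^2 = 4.
Step 4. [(x - 4)^2 = 4] 4 ≥ 0, LHS is (·)² — take ±√. So sqrt: x - 4 = 2 or -2.
Step 5. [x - 4 = 2 or -2] 4 comes off first (add 4). So sub: x = 6 or 2.

Answer: x ∈ {2, 6}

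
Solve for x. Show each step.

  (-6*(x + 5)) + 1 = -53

Step 1. [(-6*(x + 5)) + 1 = -53] 1 comes off first (subtract 1) ⇒ sub: -6*(x + 5) = -54.
Step 2. [-6*(x + 5) = -54] -6·(inner) — divide through by -6, so div: x + 5 = 9.
Step 3. [x + 5 = 9] peel the +5: subtract 5 from each side ⇒ sub: x = 4.

Answer: x ∈ {4}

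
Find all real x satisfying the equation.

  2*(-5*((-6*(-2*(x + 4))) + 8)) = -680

Step 1. [2*(-5*((-6*(-2*(x + 4))) + 8)) = -680] LHS = 2·(…); ÷2 both sides, so div: -5*((-6*(-2*(x + 4))) + 8) = -340.
Step 2. [-5*((-6*(-2*(x + 4))) + 8) = -340] -5·(inner) — divide through by -5, so div: (-6*(-2*(x + 4))) + 8 = 68.
Step 3. [(-6*(-2*(x + 4))) + 8 = 68] +8 is outermost — subtract 8 both sides ⇒ sub: -6*(-2*(x + 4)) = 60.
Step 4. [-6*(-2*(x + 4)) = 60] -6 out front; divide by -6. So div: -2*(x + 4) = -10.
Step 5. [-2*(x + 4) = -10] LHS = -2·(…); ÷-2 both sides ⇒ div: x + 4 = 5.
Step 6. [x + 4 = 5] the outer +4 inverts by subtracting 4 ⇒ sub: x = 1.

Answer: x ∈ {1}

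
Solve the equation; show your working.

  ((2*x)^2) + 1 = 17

Step 1. [((2*x)^2) + 1 = 17] peel the +1: subtract 1 from each side. So sub: (2*x)^2 = 16.
Step 2. [(2*x)^2 = 16] √ both sides: 16 ≥ 0 gives two branches ⇒ sqrt: 2*x = 4 or -4.
Step 3. [2*x = 4 or -4] 2 out front; divide by 2, so div: x = 2 or -2.

Answer: x ∈ {-2, 2}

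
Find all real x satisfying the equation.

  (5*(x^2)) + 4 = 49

Step 1. [(5*(x^2)) + 4 = 49] +4 is outermost — subtract 4 both sides ⇒ sub: 5*(x^2) = 45.
Step 2. [5*(x^2) = 45] LHS = 5·(…); ÷5 both sides. So div: x^2 = 9.
Step 3. [x^2 = 9] LHS squared, RHS 9 ≥ 0: apply √ (±) ⇒ sqrt: x = 3 or -3.

Answer: x ∈ {-3, 3}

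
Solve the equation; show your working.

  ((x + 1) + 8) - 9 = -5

Step 1. [((x + 1) + 8) - 9 = -5] the outer -9 inverts by adding 9. So sub: (x + 1) + 8 = 4.
Step 2. [(x + 1) + 8 = 4] the outer +8 inverts by subtracting 8, so sub: x + 1 = -4.
Step 3. [x + 1 = -4] peel the +1: subtract 1 from each side. So sub: x = -5.

Answer: x ∈ {-5}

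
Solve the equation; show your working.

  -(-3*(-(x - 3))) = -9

Step 1. [-(-3*(-(x - 3))) = -9] LHS negated; negate both sides ⇒ neg: -3*(-(x - 3)) = 9.
Step 2. [-3*(-(x - 3)) = 9] -3·(inner) — divide through by -3, so div: -(x - 3) = -3.
Step 3. [-(x - 3) = -3] leading − — multiply by −1, so neg: x - 3 = 3.
Step 4. [x - 3 = 3] add 3: x sits inside (… - 3). So sub: x = 6.

Answer: x ∈ {6}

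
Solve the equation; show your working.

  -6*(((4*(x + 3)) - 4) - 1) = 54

Step 1. [-6*(((4*(x + 3)) - 4) - 1) = 54] -6 out front; divide by -6, so div: ((4*(x + 3)) - 4) - 1 = -9.
Step 2. [((4*(x + 3)) - 4) - 1 = -9] the outer -1 inverts by adding 1, so sub: (4*(x + 3)) - 4 = -8.
Step 3. [(4*(x + 3)) - 4 = -8] -4 is outermost — add 4 both sides, so sub: 4*(x + 3) = -4.
Step 4. [4*(x + 3) = -4] LHS = 4·(…); ÷4 both sides ⇒ div: x + 3 = -1.
Step 5. [x + 3 = -1] the outer +3 inverts by subtracting 3, so sub: x = -4.

Answer: x ∈ {-4}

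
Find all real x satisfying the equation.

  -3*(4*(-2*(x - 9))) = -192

Step 1. [-3*(4*(-2*(x - 9))) = -192] divide by the outer -3. So div: 4*(-2*(x - 9)) = 64.
Step 2. [4*(-2*(x - 9)) = 64] 4 out front; divide by 4. So div: -2*(x - 9) = 16.
Step 3. [-2*(x - 9) = 16] -2·(inner) — divide through by -2, so div: x - 9 = -8.
Step 4. [x - 9 = -8] the outer -9 inverts by adding 9 ⇒ sub: x = 1.

Answer: x ∈ {1}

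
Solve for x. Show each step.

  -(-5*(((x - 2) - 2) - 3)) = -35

Step 1. [-(-5*(((x - 2) - 2) - 3)) = -35] leading − — multiply by −1 ⇒ neg: -5*(((x - 2) - 2) - 3) = 35.
Step 2. [-5*(((x - 2) - 2) - 3) = 35] -5 out front; divide by -5, so div: ((x - 2) - 2) - 3 = -7.
Step 3. [((x - 2) - 2) - 3 = -7] the outer -3 inverts by adding 3 ⇒ sub: (x - 2) - 2 = -4.
Step 4. [(x - 2) - 2 = -4] add 2: x sits inside (… - 2). So sub: x - 2 = -2.
Step 5. [x - 2 = -2] peel the -2: add 2 from each side. So sub: x = 0.

Answer: x ∈ {0}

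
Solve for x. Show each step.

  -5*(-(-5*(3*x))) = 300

Step 1. [-5*(-(-5*(3*x))) = 300] LHS = -5·(…); ÷-5 both sides. So div: -(-5*(3*x)) = -60.
Step 2. [-(-5*(3*x)) = -60] flip signs both sides. So neg: -5*(3*x) = 60.
Step 3. [-5*(3*x) = 60] -5 out front; divide by -5. So div: 3*x = -12.
Step 4. [3*x = -12] LHS = 3·(…); ÷3 both sides ⇒ div: x = -4.

Answer: x ∈ {-4}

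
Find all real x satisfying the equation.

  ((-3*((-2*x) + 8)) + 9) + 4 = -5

Step 1. [((-3*((-2*x) + 8)) + 9) + 4 = -5] +4 is outermost — subtract 4 both sides, so sub: (-3*((-2*x) + 8)) + 9 = -9.
Step 2. [(-3*((-2*x) + 8)) + 9 = -9] -3 | LHS and -3 | -9: pull -3 out. So factor: ((-2*x) + 8) - 3 = 3.
Step 3. [((-2*x) + 8) - 3 = 3] add 3: x sits inside (… - 3) ⇒ sub: (-2*x) + 8 = 6.
Step 4. [(-2*x) + 8 = 6] common factor -2 (LHS and 6) — divide through, so factor: x - 4 = -3.
Step 5. [x - 4 = -3] add 4: x sits inside (… - 4). So sub: x = 1.

Answer: x ∈ {1}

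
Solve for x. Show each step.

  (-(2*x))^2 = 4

Step 1. [(-(2*x))^2 = 4] 4 ≥ 0, LHS is (·)² — take ±√ ⇒ sqrt: -(2*x) = 2 or -2.
Step 2. [-(2*x) = 2 or -2] flip signs both sides. So neg: 2*x = -2 or 2.
Step 3. [2*x = -2 or 2] divide by the outer 2 ⇒ div: x = -1 or 1.

Answer: x ∈ {-1, 1}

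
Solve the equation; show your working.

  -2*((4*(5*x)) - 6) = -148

Step 1. [-2*((4*(5*x)) - 6) = -148] leading coefficient -2: divide by -2. So div: (4*(5*x)) - 6 = 74.
Step 2. [(4*(5*x)) - 6 = 74] the outer -6 inverts by adding 6, so sub: 4*(5*x) = 80.
Step 3. [4*(5*x) = 80] LHS = 4·(…); ÷4 both sides, so div: 5*x = 20.
Step 4. [5*x = 20] LHS = 5·(…); ÷5 both sides. So div: x = 4.

Answer: x ∈ {4}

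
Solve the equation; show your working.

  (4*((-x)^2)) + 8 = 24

Step 1. [(4*((-x)^2)) + 8 = 24] 4 | LHS and 4 | 24: pull 4 out, so factor: ((-x)^2) + 2 = 6.
Step 2. [((-x)^2) + 2 = 6] subtract 2: x sits inside (… + 2), so sub: (-x)^2 = 4.
Step 3. [(-x)^2 = 4] √ both sides: 4 ≥ 0 gives two branches ⇒ sqrt: -x = 2 or -2.
Step 4. [-x = 2 or -2] LHS negated; negate both sides, so neg: x = -2 or 2.

Answer: x ∈ {-2, 2}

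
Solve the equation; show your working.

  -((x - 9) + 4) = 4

Step 1. [-((x - 9) + 4) = 4] LHS negated; negate both sides. So neg: (x - 9) + 4 = -4.
Step 2. [(x - 9) + 4 = -4] peel the +4: subtract 4 from each side. So sub: x - 9 = -8.
Step 3. [x - 9 = -8] the outer -9 inverts by adding 9, so sub: x = 1.

Answer: x ∈ {1}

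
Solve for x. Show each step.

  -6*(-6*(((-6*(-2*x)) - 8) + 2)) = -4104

Step 1. [-6*(-6*(((-6*(-2*x)) - 8) + 2)) = -4104] -6 out front; divide by -6. So div: -6*(((-6*(-2*x)) - 8) + 2) = 684.
Step 2. [-6*(((-6*(-2*x)) - 8) + 2) = 684] -6 out front; divide by -6, so div: ((-6*(-2*x)) - 8) + 2 = -114.
Step 3. [((-6*(-2*x)) - 8) + 2 = -114] 2 comes off first (subtract 2), so sub: (-6*(-2*x)) - 8 = -116.
Step 4. [(-6*(-2*x)) - 8 = -116] 8 comes off first (add 8), so sub: -6*(-2*x) = -108.
Step 5. [-6*(-2*x) = -108] leading coefficient -6: divide by -6 ⇒ div: -2*x = 18.
Step 6. [-2*x = 18] leading coefficient -2: divide by -2, so div: x = -9.

Answer: x ∈ {-9}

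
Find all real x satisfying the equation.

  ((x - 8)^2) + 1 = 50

Step 1. [((x - 8)^2) + 1 = 50] the outer +1 inverts by subtracting 1, so sub: (x - 8)^2 = 49.
Step 2. [(x - 8)^2 = 49] LHS squared, RHS 49 ≥ 0: apply √ (±). So sqrt: x - 8 = 7 or -7.
Step 3. [x - 8 = 7 or -7] the outer -8 inverts by adding 8. So sub: x = 15 or 1.

Answer: x ∈ {1, 15}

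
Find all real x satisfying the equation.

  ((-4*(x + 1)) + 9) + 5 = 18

Step 1. [((-4*(x + 1)) + 9) + 5 = 18] peel the +5: subtract 5 from each side ⇒ sub: (-4*(x + 1)) + 9 = 13.
Step 2. [(-4*(x + 1)) + 9 = 13] the outer +9 inverts by subtracting 9 ⇒ sub: -4*(x + 1) = 4.
Step 3. [-4*(x + 1) = 4] -4 out front; divide by -4, so div: x + 1 = -1.
Step 4. [x + 1 = -1] +1 is outermost — subtract 1 both sides, so sub: x = -2.

Answer: x ∈ {-2}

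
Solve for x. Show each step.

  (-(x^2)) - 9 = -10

Step 1. [(-(x^2)) - 9 = -10] -9 is outermost — add 9 both sides ⇒ sub: -(x^2) = -1.
Step 2. [-(x^2) = -1] leading − — multiply by −1, so neg: x^2 = 1.
Step 3. [x^2 = 1] √ both sides: 1 ≥ 0 gives two branches. So sqrt: x = 1 or -1.

Answer: x ∈ {-1, 1}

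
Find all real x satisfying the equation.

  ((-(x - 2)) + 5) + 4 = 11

Step 1. [((-(x - 2)) + 5) + 4 = 11] +4 is outermost — subtract 4 both sides. So sub: (-(x - 2)) + 5 = 7.
Step 2. [(-(x - 2)) + 5 = 7] subtract 5: x sits inside (… + 5), so sub: -(x - 2) = 2.
Step 3. [-(x - 2) = 2] leading − — multiply by −1, so neg: x - 2 = -2.
Step 4. [x - 2 = -2] peel the -2: add 2 from each side, so sub: x = 0.

Answer: x ∈ {0}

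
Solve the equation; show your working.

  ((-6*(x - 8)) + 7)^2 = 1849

Step 1. [((-6*(x - 8)) + 7)^2 = 1849] √ both sides: 1849 ≥ 0 gives two branches ⇒ sqrt: (-6*(x - 8)) + 7 = 43 or -43.
Step 2. [(-6*(x - 8)) + 7 = 43 or -43] the outer +7 inverts by subtracting 7 ⇒ sub: -6*(x - 8) = 36 or -50.
Step 3. [-6*(x - 8) = 36 or -50] LHS = -6·(…); ÷-6 both sides. So div: x - 8 = -6 or 25/3.
Step 4. [x - 8 = -6 or 25/3] 8 comes off first (add 8). So sub: x = 2 or 49/3.

Answer: x ∈ {2, 49/3}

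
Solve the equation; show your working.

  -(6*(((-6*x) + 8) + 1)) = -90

Step 1. [-(6*(((-6*x) + 8) + 1)) = -90] LHS negated; negate both sides. So neg: 6*(((-6*x) + 8) + 1) = 90.
Step 2. [6*(((-6*x) + 8) + 1) = 90] LHS = 6·(…); ÷6 both sides. So div: ((-6*x) + 8) + 1 = 15.
Step 3. [((-6*x) + 8) + 1 = 15] subtract 1: x sits inside (… + 1), so sub: (-6*x) + 8 = 14.
Step 4. [(-6*x) + 8 = 14] +8 is outermost — subtract 8 both sides ⇒ sub: -6*x = 6.
Step 5. [-6*x = 6] leading coefficient -6: divide by -6. So div: x = -1.

Answer: x ∈ {-1}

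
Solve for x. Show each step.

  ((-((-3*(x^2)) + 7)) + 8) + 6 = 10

Step 1. [((-((-3*(x^2)) + 7)) + 8) + 6 = 10] +6 is outermost — subtract 6 both sides, so sub: (-((-3*(x^2)) + 7)) + 8 = 4.
Step 2. [(-((-3*(x^2)) + 7)) + 8 = 4] the outer +8 inverts by subtracting 8, so sub: -((-3*(x^2)) + 7) = -4.
Step 3. [-((-3*(x^2)) + 7) = -4] leading − — multiply by −1, so neg: (-3*(x^2)) + 7 = 4.
Step 4. [(-3*(x^2)) + 7 = 4] 7 comes off first (subtract 7). So sub: -3*(x^2) = -3.
Step 5. [-3*(x^2) = -3] -3 out front; divide by -3, so div: x^2 = 1.
Step 6. [x^2 = 1] √ both sides: 1 ≥ 0 gives two branches, so sqrt: x = 1 or -1.

Answer: x ∈ {-1, 1}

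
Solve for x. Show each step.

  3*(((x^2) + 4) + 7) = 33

Step 1. [3*(((x^2) + 4) + 7) = 33] divide by the outer 3, so div: ((x^2) + 4) + 7 = 11.
Step 2. [((x^2) + 4) + 7 = 11] the outer +7 inverts by subtracting 7. So sub: (x^2) + 4 = 4.
Step 3. [(x^2) + 4 = 4] peel the +4: subtract 4 from each side ⇒ sub: x^2 = 0.
Step 4. [x^2 = 0] LHS squared, RHS 0 ≥ 0: apply √ (±) ⇒ sqrt: x = 0.

Answer: x ∈ {0}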